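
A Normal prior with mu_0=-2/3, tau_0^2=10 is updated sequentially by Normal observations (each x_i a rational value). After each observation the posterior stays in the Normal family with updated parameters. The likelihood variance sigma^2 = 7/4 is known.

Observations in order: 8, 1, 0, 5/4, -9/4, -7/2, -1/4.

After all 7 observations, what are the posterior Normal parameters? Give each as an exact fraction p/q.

obs 1: x=8 → posterior Normal(946/141, 70/47)
obs 2: x=1 → posterior Normal(1066/261, 70/87)
obs 3: x=0 → posterior Normal(1066/381, 70/127)
obs 4: x=5/4 → posterior Normal(1216/501, 70/167)
obs 5: x=-9/4 → posterior Normal(946/621, 70/207)
obs 6: x=-7/2 → posterior Normal(526/741, 70/247)
obs 7: x=-1/4 → posterior Normal(496/861, 10/41)

mu_0=496/861, tau_0^2=10/41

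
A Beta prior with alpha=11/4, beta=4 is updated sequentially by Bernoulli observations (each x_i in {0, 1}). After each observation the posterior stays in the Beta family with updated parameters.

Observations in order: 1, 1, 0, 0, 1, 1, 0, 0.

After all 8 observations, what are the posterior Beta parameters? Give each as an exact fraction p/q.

obs 1: x=1 → posterior Beta(15/4, 4)
obs 2: x=1 → posterior Beta(19/4, 4)
obs 3: x=0 → posterior Beta(19/4, 5)
obs 4: x=0 → posterior Beta(19/4, 6)
obs 5: x=1 → posterior Beta(23/4, 6)
obs 6: x=1 → posterior Beta(27/4, 6)
obs 7: x=0 → posterior Beta(27/4, 7)
obs 8: x=0 → posterior Beta(27/4, 8)

alpha=27/4, beta=8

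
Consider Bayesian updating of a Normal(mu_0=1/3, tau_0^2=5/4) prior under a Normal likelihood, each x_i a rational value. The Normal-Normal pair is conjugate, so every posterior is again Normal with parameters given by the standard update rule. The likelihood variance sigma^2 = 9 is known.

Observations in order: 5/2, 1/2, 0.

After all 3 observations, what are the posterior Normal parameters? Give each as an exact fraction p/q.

obs 1: x=5/2 → posterior Normal(49/82, 45/41)
obs 2: x=1/2 → posterior Normal(27/46, 45/46)
obs 3: x=0 → posterior Normal(9/17, 15/17)

mu_0=9/17, tau_0^2=15/17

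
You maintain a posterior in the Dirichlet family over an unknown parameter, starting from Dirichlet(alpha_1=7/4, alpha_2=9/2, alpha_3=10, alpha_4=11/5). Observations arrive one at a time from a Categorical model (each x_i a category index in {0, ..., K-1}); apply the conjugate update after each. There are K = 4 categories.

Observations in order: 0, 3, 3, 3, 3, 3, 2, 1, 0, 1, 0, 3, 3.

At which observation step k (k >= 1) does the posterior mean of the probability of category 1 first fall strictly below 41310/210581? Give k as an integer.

k = 5

obs 1: x=0 → posterior Dirichlet(11/4, 9/2, 10, 11/5)
obs 2: x=3 → posterior Dirichlet(11/4, 9/2, 10, 16/5)
obs 3: x=3 → posterior Dirichlet(11/4, 9/2, 10, 21/5)
obs 4: x=3 → posterior Dirichlet(11/4, 9/2, 10, 26/5)
obs 5: x=3 → posterior Dirichlet(11/4, 9/2, 10, 31/5)
obs 6: x=3 → posterior Dirichlet(11/4, 9/2, 10, 36/5)
obs 7: x=2 → posterior Dirichlet(11/4, 9/2, 11, 36/5)
obs 8: x=1 → posterior Dirichlet(11/4, 11/2, 11, 36/5)
obs 9: x=0 → posterior Dirichlet(15/4, 11/2, 11, 36/5)
obs 10: x=1 → posterior Dirichlet(15/4, 13/2, 11, 36/5)
obs 11: x=0 → posterior Dirichlet(19/4, 13/2, 11, 36/5)
obs 12: x=3 → posterior Dirichlet(19/4, 13/2, 11, 41/5)
obs 13: x=3 → posterior Dirichlet(19/4, 13/2, 11, 46/5)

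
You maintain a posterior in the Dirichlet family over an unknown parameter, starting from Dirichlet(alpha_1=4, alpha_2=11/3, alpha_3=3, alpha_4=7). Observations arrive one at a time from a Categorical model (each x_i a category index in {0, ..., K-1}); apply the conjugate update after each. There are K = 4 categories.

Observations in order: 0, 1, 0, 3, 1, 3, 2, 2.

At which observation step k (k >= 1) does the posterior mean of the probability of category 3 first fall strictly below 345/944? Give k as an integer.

k = 2

obs 1: x=0 → posterior Dirichlet(5, 11/3, 3, 7)
obs 2: x=1 → posterior Dirichlet(5, 14/3, 3, 7)
obs 3: x=0 → posterior Dirichlet(6, 14/3, 3, 7)
obs 4: x=3 → posterior Dirichlet(6, 14/3, 3, 8)
obs 5: x=1 → posterior Dirichlet(6, 17/3, 3, 8)
obs 6: x=3 → posterior Dirichlet(6, 17/3, 3, 9)
obs 7: x=2 → posterior Dirichlet(6, 17/3, 4, 9)
obs 8: x=2 → posterior Dirichlet(6, 17/3, 5, 9)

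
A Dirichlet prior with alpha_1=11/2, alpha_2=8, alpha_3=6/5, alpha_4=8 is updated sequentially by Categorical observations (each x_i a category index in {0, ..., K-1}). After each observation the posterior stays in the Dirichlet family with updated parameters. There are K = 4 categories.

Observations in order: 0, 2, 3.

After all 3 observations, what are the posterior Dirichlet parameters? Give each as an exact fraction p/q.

obs 1: x=0 → posterior Dirichlet(13/2, 8, 6/5, 8)
obs 2: x=2 → posterior Dirichlet(13/2, 8, 11/5, 8)
obs 3: x=3 → posterior Dirichlet(13/2, 8, 11/5, 9)

alpha_1=13/2, alpha_2=8, alpha_3=11/5, alpha_4=9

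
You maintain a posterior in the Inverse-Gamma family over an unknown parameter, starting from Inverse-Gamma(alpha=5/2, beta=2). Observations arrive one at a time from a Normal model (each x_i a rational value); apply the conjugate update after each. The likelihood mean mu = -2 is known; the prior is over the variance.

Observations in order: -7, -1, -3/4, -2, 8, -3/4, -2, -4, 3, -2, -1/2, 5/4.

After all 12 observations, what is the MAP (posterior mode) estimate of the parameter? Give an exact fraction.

2799/304

obs 1: x=-7 → posterior Inverse-Gamma(3, 29/2)
obs 2: x=-1 → posterior Inverse-Gamma(7/2, 15)
obs 3: x=-3/4 → posterior Inverse-Gamma(4, 505/32)
obs 4: x=-2 → posterior Inverse-Gamma(9/2, 505/32)
obs 5: x=8 → posterior Inverse-Gamma(5, 2105/32)
obs 6: x=-3/4 → posterior Inverse-Gamma(11/2, 1065/16)
obs 7: x=-2 → posterior Inverse-Gamma(6, 1065/16)
obs 8: x=-4 → posterior Inverse-Gamma(13/2, 1097/16)
obs 9: x=3 → posterior Inverse-Gamma(7, 1297/16)
obs 10: x=-2 → posterior Inverse-Gamma(15/2, 1297/16)
obs 11: x=-1/2 → posterior Inverse-Gamma(8, 1315/16)
obs 12: x=5/4 → posterior Inverse-Gamma(17/2, 2799/32)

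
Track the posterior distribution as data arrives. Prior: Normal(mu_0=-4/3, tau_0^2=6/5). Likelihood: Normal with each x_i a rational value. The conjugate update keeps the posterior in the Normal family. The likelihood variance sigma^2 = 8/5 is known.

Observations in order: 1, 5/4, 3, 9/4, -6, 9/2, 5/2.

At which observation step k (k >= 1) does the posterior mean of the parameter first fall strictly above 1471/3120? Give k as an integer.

obs 1: x=1 → posterior Normal(-1/3, 24/35)
obs 2: x=5/4 → posterior Normal(17/120, 12/25)
obs 3: x=3 → posterior Normal(125/156, 24/65)
obs 4: x=9/4 → posterior Normal(103/96, 3/10)
obs 5: x=-6 → posterior Normal(-5/114, 24/95)
obs 6: x=9/2 → posterior Normal(19/33, 12/55)
obs 7: x=5/2 → posterior Normal(121/150, 24/125)

k = 3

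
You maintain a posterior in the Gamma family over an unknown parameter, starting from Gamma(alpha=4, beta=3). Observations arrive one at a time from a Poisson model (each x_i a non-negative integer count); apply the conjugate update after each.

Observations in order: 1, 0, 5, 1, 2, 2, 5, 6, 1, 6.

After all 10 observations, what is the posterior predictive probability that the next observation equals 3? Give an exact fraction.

5381981951207498687888926850568485090555/26032222310312294096420032829247138562048

obs 1: x=1 → posterior Gamma(5, 4)
obs 2: x=0 → posterior Gamma(5, 5)
obs 3: x=5 → posterior Gamma(10, 6)
obs 4: x=1 → posterior Gamma(11, 7)
obs 5: x=2 → posterior Gamma(13, 8)
obs 6: x=2 → posterior Gamma(15, 9)
obs 7: x=5 → posterior Gamma(20, 10)
obs 8: x=6 → posterior Gamma(26, 11)
obs 9: x=1 → posterior Gamma(27, 12)
obs 10: x=6 → posterior Gamma(33, 13)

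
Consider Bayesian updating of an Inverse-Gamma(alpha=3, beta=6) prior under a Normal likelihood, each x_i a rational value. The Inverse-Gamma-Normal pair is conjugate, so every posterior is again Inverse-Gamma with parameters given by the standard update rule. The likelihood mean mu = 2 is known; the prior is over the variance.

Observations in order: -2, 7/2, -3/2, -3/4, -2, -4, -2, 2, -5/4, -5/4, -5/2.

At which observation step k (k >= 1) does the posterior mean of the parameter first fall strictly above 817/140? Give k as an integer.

k = 3

obs 1: x=-2 → posterior Inverse-Gamma(7/2, 14)
obs 2: x=7/2 → posterior Inverse-Gamma(4, 121/8)
obs 3: x=-3/2 → posterior Inverse-Gamma(9/2, 85/4)
obs 4: x=-3/4 → posterior Inverse-Gamma(5, 801/32)
obs 5: x=-2 → posterior Inverse-Gamma(11/2, 1057/32)
obs 6: x=-4 → posterior Inverse-Gamma(6, 1633/32)
obs 7: x=-2 → posterior Inverse-Gamma(13/2, 1889/32)
obs 8: x=2 → posterior Inverse-Gamma(7, 1889/32)
obs 9: x=-5/4 → posterior Inverse-Gamma(15/2, 1029/16)
obs 10: x=-5/4 → posterior Inverse-Gamma(8, 2227/32)
obs 11: x=-5/2 → posterior Inverse-Gamma(17/2, 2551/32)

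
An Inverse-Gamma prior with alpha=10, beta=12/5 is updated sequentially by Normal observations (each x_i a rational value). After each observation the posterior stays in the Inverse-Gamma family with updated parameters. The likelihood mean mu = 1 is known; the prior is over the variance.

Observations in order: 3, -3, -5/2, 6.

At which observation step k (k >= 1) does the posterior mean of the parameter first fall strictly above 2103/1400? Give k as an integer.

k = 3

obs 1: x=3 → posterior Inverse-Gamma(21/2, 22/5)
obs 2: x=-3 → posterior Inverse-Gamma(11, 62/5)
obs 3: x=-5/2 → posterior Inverse-Gamma(23/2, 741/40)
obs 4: x=6 → posterior Inverse-Gamma(12, 1241/40)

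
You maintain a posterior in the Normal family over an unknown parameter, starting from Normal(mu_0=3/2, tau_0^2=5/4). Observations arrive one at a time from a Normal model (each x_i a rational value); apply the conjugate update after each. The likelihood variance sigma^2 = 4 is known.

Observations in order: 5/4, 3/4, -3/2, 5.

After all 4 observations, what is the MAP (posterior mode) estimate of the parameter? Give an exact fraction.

103/72

obs 1: x=5/4 → posterior Normal(121/84, 20/21)
obs 2: x=3/4 → posterior Normal(17/13, 10/13)
obs 3: x=-3/2 → posterior Normal(53/62, 20/31)
obs 4: x=5 → posterior Normal(103/72, 5/9)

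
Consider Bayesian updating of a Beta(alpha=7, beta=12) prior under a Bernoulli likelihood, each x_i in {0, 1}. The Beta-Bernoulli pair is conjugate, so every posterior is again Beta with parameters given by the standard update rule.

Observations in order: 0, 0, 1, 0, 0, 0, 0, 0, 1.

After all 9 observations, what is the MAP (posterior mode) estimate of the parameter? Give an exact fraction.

4/13

obs 1: x=0 → posterior Beta(7, 13)
obs 2: x=0 → posterior Beta(7, 14)
obs 3: x=1 → posterior Beta(8, 14)
obs 4: x=0 → posterior Beta(8, 15)
obs 5: x=0 → posterior Beta(8, 16)
obs 6: x=0 → posterior Beta(8, 17)
obs 7: x=0 → posterior Beta(8, 18)
obs 8: x=0 → posterior Beta(8, 19)
obs 9: x=1 → posterior Beta(9, 19)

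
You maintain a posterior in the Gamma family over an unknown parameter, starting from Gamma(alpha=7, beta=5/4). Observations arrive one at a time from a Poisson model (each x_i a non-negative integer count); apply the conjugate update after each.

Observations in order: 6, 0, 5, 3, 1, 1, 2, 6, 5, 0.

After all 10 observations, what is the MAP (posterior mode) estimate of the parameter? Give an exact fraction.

28/9

obs 1: x=6 → posterior Gamma(13, 9/4)
obs 2: x=0 → posterior Gamma(13, 13/4)
obs 3: x=5 → posterior Gamma(18, 17/4)
obs 4: x=3 → posterior Gamma(21, 21/4)
obs 5: x=1 → posterior Gamma(22, 25/4)
obs 6: x=1 → posterior Gamma(23, 29/4)
obs 7: x=2 → posterior Gamma(25, 33/4)
obs 8: x=6 → posterior Gamma(31, 37/4)
obs 9: x=5 → posterior Gamma(36, 41/4)
obs 10: x=0 → posterior Gamma(36, 45/4)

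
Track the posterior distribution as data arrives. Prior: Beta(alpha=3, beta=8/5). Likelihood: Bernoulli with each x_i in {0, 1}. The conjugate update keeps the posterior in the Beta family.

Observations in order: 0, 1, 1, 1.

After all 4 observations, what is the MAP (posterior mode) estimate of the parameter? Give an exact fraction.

25/33

obs 1: x=0 → posterior Beta(3, 13/5)
obs 2: x=1 → posterior Beta(4, 13/5)
obs 3: x=1 → posterior Beta(5, 13/5)
obs 4: x=1 → posterior Beta(6, 13/5)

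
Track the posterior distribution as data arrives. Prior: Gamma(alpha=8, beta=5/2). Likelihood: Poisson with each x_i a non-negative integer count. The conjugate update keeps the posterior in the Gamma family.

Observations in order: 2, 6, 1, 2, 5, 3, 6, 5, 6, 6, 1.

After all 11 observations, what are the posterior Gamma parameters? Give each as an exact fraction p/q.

alpha=51, beta=27/2

obs 1: x=2 → posterior Gamma(10, 7/2)
obs 2: x=6 → posterior Gamma(16, 9/2)
obs 3: x=1 → posterior Gamma(17, 11/2)
obs 4: x=2 → posterior Gamma(19, 13/2)
obs 5: x=5 → posterior Gamma(24, 15/2)
obs 6: x=3 → posterior Gamma(27, 17/2)
obs 7: x=6 → posterior Gamma(33, 19/2)
obs 8: x=5 → posterior Gamma(38, 21/2)
obs 9: x=6 → posterior Gamma(44, 23/2)
obs 10: x=6 → posterior Gamma(50, 25/2)
obs 11: x=1 → posterior Gamma(51, 27/2)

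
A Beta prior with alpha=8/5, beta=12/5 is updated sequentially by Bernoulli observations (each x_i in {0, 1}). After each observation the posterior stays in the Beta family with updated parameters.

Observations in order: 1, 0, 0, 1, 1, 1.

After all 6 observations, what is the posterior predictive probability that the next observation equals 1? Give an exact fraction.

obs 1: x=1 → posterior Beta(13/5, 12/5)
obs 2: x=0 → posterior Beta(13/5, 17/5)
obs 3: x=0 → posterior Beta(13/5, 22/5)
obs 4: x=1 → posterior Beta(18/5, 22/5)
obs 5: x=1 → posterior Beta(23/5, 22/5)
obs 6: x=1 → posterior Beta(28/5, 22/5)

14/25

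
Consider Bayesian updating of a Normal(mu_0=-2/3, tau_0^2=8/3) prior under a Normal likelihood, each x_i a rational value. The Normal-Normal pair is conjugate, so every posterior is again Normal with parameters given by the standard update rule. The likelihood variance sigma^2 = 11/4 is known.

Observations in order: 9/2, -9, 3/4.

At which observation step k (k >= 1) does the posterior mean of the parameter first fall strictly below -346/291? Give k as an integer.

obs 1: x=9/2 → posterior Normal(122/65, 88/65)
obs 2: x=-9 → posterior Normal(-166/97, 88/97)
obs 3: x=3/4 → posterior Normal(-142/129, 88/129)

k = 2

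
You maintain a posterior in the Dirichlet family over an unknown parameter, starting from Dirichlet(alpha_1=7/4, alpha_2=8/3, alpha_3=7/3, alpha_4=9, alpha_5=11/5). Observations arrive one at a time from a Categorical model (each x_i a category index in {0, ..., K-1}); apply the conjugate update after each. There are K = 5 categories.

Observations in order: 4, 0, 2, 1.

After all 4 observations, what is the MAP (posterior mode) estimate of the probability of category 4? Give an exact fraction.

obs 1: x=4 → posterior Dirichlet(7/4, 8/3, 7/3, 9, 16/5)
obs 2: x=0 → posterior Dirichlet(11/4, 8/3, 7/3, 9, 16/5)
obs 3: x=2 → posterior Dirichlet(11/4, 8/3, 10/3, 9, 16/5)
obs 4: x=1 → posterior Dirichlet(11/4, 11/3, 10/3, 9, 16/5)

44/339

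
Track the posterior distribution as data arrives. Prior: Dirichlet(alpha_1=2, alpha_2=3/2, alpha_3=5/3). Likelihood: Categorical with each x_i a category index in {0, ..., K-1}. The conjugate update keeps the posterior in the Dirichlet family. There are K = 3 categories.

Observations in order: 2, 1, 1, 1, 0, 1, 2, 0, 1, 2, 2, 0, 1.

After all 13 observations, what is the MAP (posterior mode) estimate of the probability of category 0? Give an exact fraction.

obs 1: x=2 → posterior Dirichlet(2, 3/2, 8/3)
obs 2: x=1 → posterior Dirichlet(2, 5/2, 8/3)
obs 3: x=1 → posterior Dirichlet(2, 7/2, 8/3)
obs 4: x=1 → posterior Dirichlet(2, 9/2, 8/3)
obs 5: x=0 → posterior Dirichlet(3, 9/2, 8/3)
obs 6: x=1 → posterior Dirichlet(3, 11/2, 8/3)
obs 7: x=2 → posterior Dirichlet(3, 11/2, 11/3)
obs 8: x=0 → posterior Dirichlet(4, 11/2, 11/3)
obs 9: x=1 → posterior Dirichlet(4, 13/2, 11/3)
obs 10: x=2 → posterior Dirichlet(4, 13/2, 14/3)
obs 11: x=2 → posterior Dirichlet(4, 13/2, 17/3)
obs 12: x=0 → posterior Dirichlet(5, 13/2, 17/3)
obs 13: x=1 → posterior Dirichlet(5, 15/2, 17/3)

24/91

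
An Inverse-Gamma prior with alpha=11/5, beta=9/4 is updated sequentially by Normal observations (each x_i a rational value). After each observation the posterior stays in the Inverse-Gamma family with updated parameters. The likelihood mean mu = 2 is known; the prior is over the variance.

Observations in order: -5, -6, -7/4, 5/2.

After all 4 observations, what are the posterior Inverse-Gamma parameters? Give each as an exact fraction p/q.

alpha=21/5, beta=2109/32

obs 1: x=-5 → posterior Inverse-Gamma(27/10, 107/4)
obs 2: x=-6 → posterior Inverse-Gamma(16/5, 235/4)
obs 3: x=-7/4 → posterior Inverse-Gamma(37/10, 2105/32)
obs 4: x=5/2 → posterior Inverse-Gamma(21/5, 2109/32)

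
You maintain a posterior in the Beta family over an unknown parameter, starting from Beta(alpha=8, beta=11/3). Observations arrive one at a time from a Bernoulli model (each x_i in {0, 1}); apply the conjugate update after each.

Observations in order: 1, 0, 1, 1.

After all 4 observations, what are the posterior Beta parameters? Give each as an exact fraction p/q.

alpha=11, beta=14/3

obs 1: x=1 → posterior Beta(9, 11/3)
obs 2: x=0 → posterior Beta(9, 14/3)
obs 3: x=1 → posterior Beta(10, 14/3)
obs 4: x=1 → posterior Beta(11, 14/3)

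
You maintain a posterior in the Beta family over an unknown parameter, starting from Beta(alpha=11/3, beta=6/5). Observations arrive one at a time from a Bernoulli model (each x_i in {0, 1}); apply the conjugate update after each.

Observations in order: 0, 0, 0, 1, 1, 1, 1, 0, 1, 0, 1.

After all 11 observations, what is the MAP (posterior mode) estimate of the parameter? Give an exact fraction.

5/8

obs 1: x=0 → posterior Beta(11/3, 11/5)
obs 2: x=0 → posterior Beta(11/3, 16/5)
obs 3: x=0 → posterior Beta(11/3, 21/5)
obs 4: x=1 → posterior Beta(14/3, 21/5)
obs 5: x=1 → posterior Beta(17/3, 21/5)
obs 6: x=1 → posterior Beta(20/3, 21/5)
obs 7: x=1 → posterior Beta(23/3, 21/5)
obs 8: x=0 → posterior Beta(23/3, 26/5)
obs 9: x=1 → posterior Beta(26/3, 26/5)
obs 10: x=0 → posterior Beta(26/3, 31/5)
obs 11: x=1 → posterior Beta(29/3, 31/5)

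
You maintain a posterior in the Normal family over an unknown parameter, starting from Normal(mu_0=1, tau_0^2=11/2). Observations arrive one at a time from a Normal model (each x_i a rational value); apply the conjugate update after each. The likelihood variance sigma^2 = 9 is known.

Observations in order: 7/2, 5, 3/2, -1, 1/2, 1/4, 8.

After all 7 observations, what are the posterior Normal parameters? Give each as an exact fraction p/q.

mu_0=853/380, tau_0^2=99/95

obs 1: x=7/2 → posterior Normal(113/58, 99/29)
obs 2: x=5 → posterior Normal(223/80, 99/40)
obs 3: x=3/2 → posterior Normal(128/51, 33/17)
obs 4: x=-1 → posterior Normal(117/62, 99/62)
obs 5: x=1/2 → posterior Normal(245/146, 99/73)
obs 6: x=1/4 → posterior Normal(167/112, 33/28)
obs 7: x=8 → posterior Normal(853/380, 99/95)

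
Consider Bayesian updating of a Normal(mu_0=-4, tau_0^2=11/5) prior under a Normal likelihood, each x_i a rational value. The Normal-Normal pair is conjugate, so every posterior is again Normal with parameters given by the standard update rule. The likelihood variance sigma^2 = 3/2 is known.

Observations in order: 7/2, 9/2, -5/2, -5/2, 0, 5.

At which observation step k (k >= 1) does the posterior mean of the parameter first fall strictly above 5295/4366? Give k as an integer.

k = 2

obs 1: x=7/2 → posterior Normal(17/37, 33/37)
obs 2: x=9/2 → posterior Normal(116/59, 33/59)
obs 3: x=-5/2 → posterior Normal(61/81, 11/27)
obs 4: x=-5/2 → posterior Normal(6/103, 33/103)
obs 5: x=0 → posterior Normal(6/125, 33/125)
obs 6: x=5 → posterior Normal(116/147, 11/49)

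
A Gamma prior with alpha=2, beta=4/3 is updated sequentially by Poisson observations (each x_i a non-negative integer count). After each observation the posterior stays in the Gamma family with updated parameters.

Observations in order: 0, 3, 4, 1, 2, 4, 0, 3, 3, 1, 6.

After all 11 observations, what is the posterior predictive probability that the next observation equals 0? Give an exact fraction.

3005038205702535458113125346465519808987378677/28823037615171174400000000000000000000000000000

obs 1: x=0 → posterior Gamma(2, 7/3)
obs 2: x=3 → posterior Gamma(5, 10/3)
obs 3: x=4 → posterior Gamma(9, 13/3)
obs 4: x=1 → posterior Gamma(10, 16/3)
obs 5: x=2 → posterior Gamma(12, 19/3)
obs 6: x=4 → posterior Gamma(16, 22/3)
obs 7: x=0 → posterior Gamma(16, 25/3)
obs 8: x=3 → posterior Gamma(19, 28/3)
obs 9: x=3 → posterior Gamma(22, 31/3)
obs 10: x=1 → posterior Gamma(23, 34/3)
obs 11: x=6 → posterior Gamma(29, 37/3)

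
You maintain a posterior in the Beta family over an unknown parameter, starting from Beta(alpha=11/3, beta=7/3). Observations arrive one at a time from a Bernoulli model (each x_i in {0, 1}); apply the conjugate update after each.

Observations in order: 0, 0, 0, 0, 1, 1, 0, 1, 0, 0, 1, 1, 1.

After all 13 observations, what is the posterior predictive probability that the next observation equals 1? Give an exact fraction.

29/57

obs 1: x=0 → posterior Beta(11/3, 10/3)
obs 2: x=0 → posterior Beta(11/3, 13/3)
obs 3: x=0 → posterior Beta(11/3, 16/3)
obs 4: x=0 → posterior Beta(11/3, 19/3)
obs 5: x=1 → posterior Beta(14/3, 19/3)
obs 6: x=1 → posterior Beta(17/3, 19/3)
obs 7: x=0 → posterior Beta(17/3, 22/3)
obs 8: x=1 → posterior Beta(20/3, 22/3)
obs 9: x=0 → posterior Beta(20/3, 25/3)
obs 10: x=0 → posterior Beta(20/3, 28/3)
obs 11: x=1 → posterior Beta(23/3, 28/3)
obs 12: x=1 → posterior Beta(26/3, 28/3)
obs 13: x=1 → posterior Beta(29/3, 28/3)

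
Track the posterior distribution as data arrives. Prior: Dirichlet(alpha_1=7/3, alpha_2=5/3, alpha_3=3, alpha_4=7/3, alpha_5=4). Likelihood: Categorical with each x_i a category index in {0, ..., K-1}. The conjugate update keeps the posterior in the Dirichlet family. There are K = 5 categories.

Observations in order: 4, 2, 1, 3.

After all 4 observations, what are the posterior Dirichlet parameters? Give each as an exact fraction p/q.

alpha_1=7/3, alpha_2=8/3, alpha_3=4, alpha_4=10/3, alpha_5=5

obs 1: x=4 → posterior Dirichlet(7/3, 5/3, 3, 7/3, 5)
obs 2: x=2 → posterior Dirichlet(7/3, 5/3, 4, 7/3, 5)
obs 3: x=1 → posterior Dirichlet(7/3, 8/3, 4, 7/3, 5)
obs 4: x=3 → posterior Dirichlet(7/3, 8/3, 4, 10/3, 5)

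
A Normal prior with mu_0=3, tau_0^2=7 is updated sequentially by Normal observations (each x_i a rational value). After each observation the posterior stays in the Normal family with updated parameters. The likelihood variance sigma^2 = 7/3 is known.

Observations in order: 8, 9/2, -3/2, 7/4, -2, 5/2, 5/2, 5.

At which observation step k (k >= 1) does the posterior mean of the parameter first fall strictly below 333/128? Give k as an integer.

obs 1: x=8 → posterior Normal(27/4, 7/4)
obs 2: x=9/2 → posterior Normal(81/14, 1)
obs 3: x=-3/2 → posterior Normal(18/5, 7/10)
obs 4: x=7/4 → posterior Normal(165/52, 7/13)
obs 5: x=-2 → posterior Normal(141/64, 7/16)
obs 6: x=5/2 → posterior Normal(9/4, 7/19)
obs 7: x=5/2 → posterior Normal(201/88, 7/22)
obs 8: x=5 → posterior Normal(261/100, 7/25)

k = 5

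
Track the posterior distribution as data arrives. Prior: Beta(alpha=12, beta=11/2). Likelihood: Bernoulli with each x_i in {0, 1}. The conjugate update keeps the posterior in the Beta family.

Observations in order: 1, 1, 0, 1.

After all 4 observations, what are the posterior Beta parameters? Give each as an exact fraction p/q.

obs 1: x=1 → posterior Beta(13, 11/2)
obs 2: x=1 → posterior Beta(14, 11/2)
obs 3: x=0 → posterior Beta(14, 13/2)
obs 4: x=1 → posterior Beta(15, 13/2)

alpha=15, beta=13/2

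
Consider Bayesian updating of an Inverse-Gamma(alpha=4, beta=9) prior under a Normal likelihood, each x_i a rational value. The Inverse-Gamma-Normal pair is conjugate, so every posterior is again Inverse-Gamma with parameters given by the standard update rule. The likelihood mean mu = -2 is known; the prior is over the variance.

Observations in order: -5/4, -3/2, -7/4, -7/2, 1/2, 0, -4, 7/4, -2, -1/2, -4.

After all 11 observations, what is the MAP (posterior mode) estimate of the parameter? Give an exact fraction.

297/112

obs 1: x=-5/4 → posterior Inverse-Gamma(9/2, 297/32)
obs 2: x=-3/2 → posterior Inverse-Gamma(5, 301/32)
obs 3: x=-7/4 → posterior Inverse-Gamma(11/2, 151/16)
obs 4: x=-7/2 → posterior Inverse-Gamma(6, 169/16)
obs 5: x=1/2 → posterior Inverse-Gamma(13/2, 219/16)
obs 6: x=0 → posterior Inverse-Gamma(7, 251/16)
obs 7: x=-4 → posterior Inverse-Gamma(15/2, 283/16)
obs 8: x=7/4 → posterior Inverse-Gamma(8, 791/32)
obs 9: x=-2 → posterior Inverse-Gamma(17/2, 791/32)
obs 10: x=-1/2 → posterior Inverse-Gamma(9, 827/32)
obs 11: x=-4 → posterior Inverse-Gamma(19/2, 891/32)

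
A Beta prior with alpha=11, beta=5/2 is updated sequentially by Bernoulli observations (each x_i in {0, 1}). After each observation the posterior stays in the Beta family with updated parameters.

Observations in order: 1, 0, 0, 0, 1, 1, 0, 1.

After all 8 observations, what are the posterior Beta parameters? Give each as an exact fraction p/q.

obs 1: x=1 → posterior Beta(12, 5/2)
obs 2: x=0 → posterior Beta(12, 7/2)
obs 3: x=0 → posterior Beta(12, 9/2)
obs 4: x=0 → posterior Beta(12, 11/2)
obs 5: x=1 → posterior Beta(13, 11/2)
obs 6: x=1 → posterior Beta(14, 11/2)
obs 7: x=0 → posterior Beta(14, 13/2)
obs 8: x=1 → posterior Beta(15, 13/2)

alpha=15, beta=13/2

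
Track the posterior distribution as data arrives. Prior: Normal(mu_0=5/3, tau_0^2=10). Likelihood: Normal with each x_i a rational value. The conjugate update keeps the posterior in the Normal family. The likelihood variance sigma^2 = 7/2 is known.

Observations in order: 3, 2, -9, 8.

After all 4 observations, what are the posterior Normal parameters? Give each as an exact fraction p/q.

obs 1: x=3 → posterior Normal(215/81, 70/27)
obs 2: x=2 → posterior Normal(335/141, 70/47)
obs 3: x=-9 → posterior Normal(-205/201, 70/67)
obs 4: x=8 → posterior Normal(275/261, 70/87)

mu_0=275/261, tau_0^2=70/87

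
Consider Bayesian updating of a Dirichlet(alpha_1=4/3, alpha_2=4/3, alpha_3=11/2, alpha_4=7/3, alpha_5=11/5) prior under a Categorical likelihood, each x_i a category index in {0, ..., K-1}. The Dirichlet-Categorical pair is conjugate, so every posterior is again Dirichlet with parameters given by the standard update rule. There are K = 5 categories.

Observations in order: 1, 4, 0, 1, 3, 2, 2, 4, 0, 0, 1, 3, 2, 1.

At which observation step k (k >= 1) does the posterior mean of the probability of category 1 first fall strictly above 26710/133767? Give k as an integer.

obs 1: x=1 → posterior Dirichlet(4/3, 7/3, 11/2, 7/3, 11/5)
obs 2: x=4 → posterior Dirichlet(4/3, 7/3, 11/2, 7/3, 16/5)
obs 3: x=0 → posterior Dirichlet(7/3, 7/3, 11/2, 7/3, 16/5)
obs 4: x=1 → posterior Dirichlet(7/3, 10/3, 11/2, 7/3, 16/5)
obs 5: x=3 → posterior Dirichlet(7/3, 10/3, 11/2, 10/3, 16/5)
obs 6: x=2 → posterior Dirichlet(7/3, 10/3, 13/2, 10/3, 16/5)
obs 7: x=2 → posterior Dirichlet(7/3, 10/3, 15/2, 10/3, 16/5)
obs 8: x=4 → posterior Dirichlet(7/3, 10/3, 15/2, 10/3, 21/5)
obs 9: x=0 → posterior Dirichlet(10/3, 10/3, 15/2, 10/3, 21/5)
obs 10: x=0 → posterior Dirichlet(13/3, 10/3, 15/2, 10/3, 21/5)
obs 11: x=1 → posterior Dirichlet(13/3, 13/3, 15/2, 10/3, 21/5)
obs 12: x=3 → posterior Dirichlet(13/3, 13/3, 15/2, 13/3, 21/5)
obs 13: x=2 → posterior Dirichlet(13/3, 13/3, 17/2, 13/3, 21/5)
obs 14: x=1 → posterior Dirichlet(13/3, 16/3, 17/2, 13/3, 21/5)

k = 14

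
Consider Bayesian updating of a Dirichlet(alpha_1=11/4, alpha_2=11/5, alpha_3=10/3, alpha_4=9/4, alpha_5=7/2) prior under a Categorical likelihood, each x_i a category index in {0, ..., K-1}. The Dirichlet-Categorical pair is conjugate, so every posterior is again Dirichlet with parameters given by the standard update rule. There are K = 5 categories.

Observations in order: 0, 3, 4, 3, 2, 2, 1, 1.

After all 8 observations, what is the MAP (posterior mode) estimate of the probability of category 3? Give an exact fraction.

195/1022

obs 1: x=0 → posterior Dirichlet(15/4, 11/5, 10/3, 9/4, 7/2)
obs 2: x=3 → posterior Dirichlet(15/4, 11/5, 10/3, 13/4, 7/2)
obs 3: x=4 → posterior Dirichlet(15/4, 11/5, 10/3, 13/4, 9/2)
obs 4: x=3 → posterior Dirichlet(15/4, 11/5, 10/3, 17/4, 9/2)
obs 5: x=2 → posterior Dirichlet(15/4, 11/5, 13/3, 17/4, 9/2)
obs 6: x=2 → posterior Dirichlet(15/4, 11/5, 16/3, 17/4, 9/2)
obs 7: x=1 → posterior Dirichlet(15/4, 16/5, 16/3, 17/4, 9/2)
obs 8: x=1 → posterior Dirichlet(15/4, 21/5, 16/3, 17/4, 9/2)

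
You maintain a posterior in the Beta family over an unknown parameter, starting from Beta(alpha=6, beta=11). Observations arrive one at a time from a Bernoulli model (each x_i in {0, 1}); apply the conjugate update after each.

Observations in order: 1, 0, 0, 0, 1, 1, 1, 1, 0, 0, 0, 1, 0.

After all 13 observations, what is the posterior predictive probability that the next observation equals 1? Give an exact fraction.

obs 1: x=1 → posterior Beta(7, 11)
obs 2: x=0 → posterior Beta(7, 12)
obs 3: x=0 → posterior Beta(7, 13)
obs 4: x=0 → posterior Beta(7, 14)
obs 5: x=1 → posterior Beta(8, 14)
obs 6: x=1 → posterior Beta(9, 14)
obs 7: x=1 → posterior Beta(10, 14)
obs 8: x=1 → posterior Beta(11, 14)
obs 9: x=0 → posterior Beta(11, 15)
obs 10: x=0 → posterior Beta(11, 16)
obs 11: x=0 → posterior Beta(11, 17)
obs 12: x=1 → posterior Beta(12, 17)
obs 13: x=0 → posterior Beta(12, 18)

2/5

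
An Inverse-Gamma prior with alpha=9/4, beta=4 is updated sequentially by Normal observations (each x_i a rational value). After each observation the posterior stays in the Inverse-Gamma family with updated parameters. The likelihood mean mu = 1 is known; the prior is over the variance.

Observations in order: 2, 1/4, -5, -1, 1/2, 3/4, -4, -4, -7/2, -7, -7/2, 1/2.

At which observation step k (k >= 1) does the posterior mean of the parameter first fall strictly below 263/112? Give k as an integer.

obs 1: x=2 → posterior Inverse-Gamma(11/4, 9/2)
obs 2: x=1/4 → posterior Inverse-Gamma(13/4, 153/32)
obs 3: x=-5 → posterior Inverse-Gamma(15/4, 729/32)
obs 4: x=-1 → posterior Inverse-Gamma(17/4, 793/32)
obs 5: x=1/2 → posterior Inverse-Gamma(19/4, 797/32)
obs 6: x=3/4 → posterior Inverse-Gamma(21/4, 399/16)
obs 7: x=-4 → posterior Inverse-Gamma(23/4, 599/16)
obs 8: x=-4 → posterior Inverse-Gamma(25/4, 799/16)
obs 9: x=-7/2 → posterior Inverse-Gamma(27/4, 961/16)
obs 10: x=-7 → posterior Inverse-Gamma(29/4, 1473/16)
obs 11: x=-7/2 → posterior Inverse-Gamma(31/4, 1635/16)
obs 12: x=1/2 → posterior Inverse-Gamma(33/4, 1637/16)

k = 2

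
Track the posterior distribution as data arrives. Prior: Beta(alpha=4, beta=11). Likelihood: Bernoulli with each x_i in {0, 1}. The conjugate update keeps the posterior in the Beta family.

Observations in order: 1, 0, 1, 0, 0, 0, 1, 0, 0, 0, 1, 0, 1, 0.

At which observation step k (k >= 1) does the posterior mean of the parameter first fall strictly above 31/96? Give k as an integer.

k = 3

obs 1: x=1 → posterior Beta(5, 11)
obs 2: x=0 → posterior Beta(5, 12)
obs 3: x=1 → posterior Beta(6, 12)
obs 4: x=0 → posterior Beta(6, 13)
obs 5: x=0 → posterior Beta(6, 14)
obs 6: x=0 → posterior Beta(6, 15)
obs 7: x=1 → posterior Beta(7, 15)
obs 8: x=0 → posterior Beta(7, 16)
obs 9: x=0 → posterior Beta(7, 17)
obs 10: x=0 → posterior Beta(7, 18)
obs 11: x=1 → posterior Beta(8, 18)
obs 12: x=0 → posterior Beta(8, 19)
obs 13: x=1 → posterior Beta(9, 19)
obs 14: x=0 → posterior Beta(9, 20)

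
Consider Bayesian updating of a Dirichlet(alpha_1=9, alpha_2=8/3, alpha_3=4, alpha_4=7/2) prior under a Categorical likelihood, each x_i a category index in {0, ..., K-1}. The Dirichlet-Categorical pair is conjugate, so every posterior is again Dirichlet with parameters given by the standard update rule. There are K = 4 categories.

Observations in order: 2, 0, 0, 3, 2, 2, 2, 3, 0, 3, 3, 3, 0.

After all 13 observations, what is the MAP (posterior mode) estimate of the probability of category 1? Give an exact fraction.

obs 1: x=2 → posterior Dirichlet(9, 8/3, 5, 7/2)
obs 2: x=0 → posterior Dirichlet(10, 8/3, 5, 7/2)
obs 3: x=0 → posterior Dirichlet(11, 8/3, 5, 7/2)
obs 4: x=3 → posterior Dirichlet(11, 8/3, 5, 9/2)
obs 5: x=2 → posterior Dirichlet(11, 8/3, 6, 9/2)
obs 6: x=2 → posterior Dirichlet(11, 8/3, 7, 9/2)
obs 7: x=2 → posterior Dirichlet(11, 8/3, 8, 9/2)
obs 8: x=3 → posterior Dirichlet(11, 8/3, 8, 11/2)
obs 9: x=0 → posterior Dirichlet(12, 8/3, 8, 11/2)
obs 10: x=3 → posterior Dirichlet(12, 8/3, 8, 13/2)
obs 11: x=3 → posterior Dirichlet(12, 8/3, 8, 15/2)
obs 12: x=3 → posterior Dirichlet(12, 8/3, 8, 17/2)
obs 13: x=0 → posterior Dirichlet(13, 8/3, 8, 17/2)

10/169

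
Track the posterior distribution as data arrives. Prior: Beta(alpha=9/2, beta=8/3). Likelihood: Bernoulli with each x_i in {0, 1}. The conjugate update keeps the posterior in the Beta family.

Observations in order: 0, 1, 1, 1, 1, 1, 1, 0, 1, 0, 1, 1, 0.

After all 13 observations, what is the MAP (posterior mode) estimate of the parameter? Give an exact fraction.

obs 1: x=0 → posterior Beta(9/2, 11/3)
obs 2: x=1 → posterior Beta(11/2, 11/3)
obs 3: x=1 → posterior Beta(13/2, 11/3)
obs 4: x=1 → posterior Beta(15/2, 11/3)
obs 5: x=1 → posterior Beta(17/2, 11/3)
obs 6: x=1 → posterior Beta(19/2, 11/3)
obs 7: x=1 → posterior Beta(21/2, 11/3)
obs 8: x=0 → posterior Beta(21/2, 14/3)
obs 9: x=1 → posterior Beta(23/2, 14/3)
obs 10: x=0 → posterior Beta(23/2, 17/3)
obs 11: x=1 → posterior Beta(25/2, 17/3)
obs 12: x=1 → posterior Beta(27/2, 17/3)
obs 13: x=0 → posterior Beta(27/2, 20/3)

75/109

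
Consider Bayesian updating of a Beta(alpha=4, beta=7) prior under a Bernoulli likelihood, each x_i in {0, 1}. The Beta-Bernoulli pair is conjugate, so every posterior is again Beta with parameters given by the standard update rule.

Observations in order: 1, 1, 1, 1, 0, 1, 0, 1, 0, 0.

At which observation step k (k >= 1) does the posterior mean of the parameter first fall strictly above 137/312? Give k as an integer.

k = 2

obs 1: x=1 → posterior Beta(5, 7)
obs 2: x=1 → posterior Beta(6, 7)
obs 3: x=1 → posterior Beta(7, 7)
obs 4: x=1 → posterior Beta(8, 7)
obs 5: x=0 → posterior Beta(8, 8)
obs 6: x=1 → posterior Beta(9, 8)
obs 7: x=0 → posterior Beta(9, 9)
obs 8: x=1 → posterior Beta(10, 9)
obs 9: x=0 → posterior Beta(10, 10)
obs 10: x=0 → posterior Beta(10, 11)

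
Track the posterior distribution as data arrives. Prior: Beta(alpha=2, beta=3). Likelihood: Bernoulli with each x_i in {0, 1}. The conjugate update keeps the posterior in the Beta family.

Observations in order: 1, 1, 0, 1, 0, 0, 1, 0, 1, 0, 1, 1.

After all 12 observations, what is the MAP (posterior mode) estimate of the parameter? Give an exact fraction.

8/15

obs 1: x=1 → posterior Beta(3, 3)
obs 2: x=1 → posterior Beta(4, 3)
obs 3: x=0 → posterior Beta(4, 4)
obs 4: x=1 → posterior Beta(5, 4)
obs 5: x=0 → posterior Beta(5, 5)
obs 6: x=0 → posterior Beta(5, 6)
obs 7: x=1 → posterior Beta(6, 6)
obs 8: x=0 → posterior Beta(6, 7)
obs 9: x=1 → posterior Beta(7, 7)
obs 10: x=0 → posterior Beta(7, 8)
obs 11: x=1 → posterior Beta(8, 8)
obs 12: x=1 → posterior Beta(9, 8)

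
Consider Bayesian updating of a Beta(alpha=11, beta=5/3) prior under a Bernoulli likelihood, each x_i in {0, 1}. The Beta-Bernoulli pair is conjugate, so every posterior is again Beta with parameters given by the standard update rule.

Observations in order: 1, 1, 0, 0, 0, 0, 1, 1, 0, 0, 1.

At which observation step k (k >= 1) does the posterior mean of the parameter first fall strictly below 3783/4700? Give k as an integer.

obs 1: x=1 → posterior Beta(12, 5/3)
obs 2: x=1 → posterior Beta(13, 5/3)
obs 3: x=0 → posterior Beta(13, 8/3)
obs 4: x=0 → posterior Beta(13, 11/3)
obs 5: x=0 → posterior Beta(13, 14/3)
obs 6: x=0 → posterior Beta(13, 17/3)
obs 7: x=1 → posterior Beta(14, 17/3)
obs 8: x=1 → posterior Beta(15, 17/3)
obs 9: x=0 → posterior Beta(15, 20/3)
obs 10: x=0 → posterior Beta(15, 23/3)
obs 11: x=1 → posterior Beta(16, 23/3)

k = 4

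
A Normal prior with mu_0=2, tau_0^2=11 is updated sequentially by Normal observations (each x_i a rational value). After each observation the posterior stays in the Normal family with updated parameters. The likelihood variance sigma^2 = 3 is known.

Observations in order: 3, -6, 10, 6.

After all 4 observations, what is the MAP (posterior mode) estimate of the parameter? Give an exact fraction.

obs 1: x=3 → posterior Normal(39/14, 33/14)
obs 2: x=-6 → posterior Normal(-27/25, 33/25)
obs 3: x=10 → posterior Normal(83/36, 11/12)
obs 4: x=6 → posterior Normal(149/47, 33/47)

149/47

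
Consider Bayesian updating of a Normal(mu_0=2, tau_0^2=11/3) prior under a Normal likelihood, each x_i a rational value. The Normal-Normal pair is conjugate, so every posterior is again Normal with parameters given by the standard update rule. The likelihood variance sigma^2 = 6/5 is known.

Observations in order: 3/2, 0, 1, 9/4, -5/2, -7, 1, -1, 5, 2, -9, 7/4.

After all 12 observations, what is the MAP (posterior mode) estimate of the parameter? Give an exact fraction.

obs 1: x=3/2 → posterior Normal(237/146, 66/73)
obs 2: x=0 → posterior Normal(237/256, 33/64)
obs 3: x=1 → posterior Normal(347/366, 22/61)
obs 4: x=9/4 → posterior Normal(1189/952, 33/119)
obs 5: x=-5/2 → posterior Normal(639/1172, 66/293)
obs 6: x=-7 → posterior Normal(-901/1392, 11/58)
obs 7: x=1 → posterior Normal(-681/1612, 66/403)
obs 8: x=-1 → posterior Normal(-901/1832, 33/229)
obs 9: x=5 → posterior Normal(199/2052, 22/171)
obs 10: x=2 → posterior Normal(9/32, 33/284)
obs 11: x=-9 → posterior Normal(-1341/2492, 66/623)
obs 12: x=7/4 → posterior Normal(-239/678, 11/113)

-239/678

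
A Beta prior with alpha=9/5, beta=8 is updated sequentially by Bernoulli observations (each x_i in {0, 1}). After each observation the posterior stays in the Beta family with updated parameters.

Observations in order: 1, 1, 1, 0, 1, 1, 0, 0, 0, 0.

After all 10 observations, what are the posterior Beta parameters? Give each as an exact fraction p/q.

obs 1: x=1 → posterior Beta(14/5, 8)
obs 2: x=1 → posterior Beta(19/5, 8)
obs 3: x=1 → posterior Beta(24/5, 8)
obs 4: x=0 → posterior Beta(24/5, 9)
obs 5: x=1 → posterior Beta(29/5, 9)
obs 6: x=1 → posterior Beta(34/5, 9)
obs 7: x=0 → posterior Beta(34/5, 10)
obs 8: x=0 → posterior Beta(34/5, 11)
obs 9: x=0 → posterior Beta(34/5, 12)
obs 10: x=0 → posterior Beta(34/5, 13)

alpha=34/5, beta=13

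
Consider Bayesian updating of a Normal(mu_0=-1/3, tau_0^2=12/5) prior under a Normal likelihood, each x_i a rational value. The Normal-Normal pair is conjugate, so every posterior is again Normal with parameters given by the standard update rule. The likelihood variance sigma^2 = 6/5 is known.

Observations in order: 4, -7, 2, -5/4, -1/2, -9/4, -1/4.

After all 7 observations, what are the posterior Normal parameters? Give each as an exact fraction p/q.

obs 1: x=4 → posterior Normal(23/9, 4/5)
obs 2: x=-7 → posterior Normal(-19/15, 12/25)
obs 3: x=2 → posterior Normal(-1/3, 12/35)
obs 4: x=-5/4 → posterior Normal(-29/54, 4/15)
obs 5: x=-1/2 → posterior Normal(-35/66, 12/55)
obs 6: x=-9/4 → posterior Normal(-31/39, 12/65)
obs 7: x=-1/4 → posterior Normal(-13/18, 4/25)

mu_0=-13/18, tau_0^2=4/25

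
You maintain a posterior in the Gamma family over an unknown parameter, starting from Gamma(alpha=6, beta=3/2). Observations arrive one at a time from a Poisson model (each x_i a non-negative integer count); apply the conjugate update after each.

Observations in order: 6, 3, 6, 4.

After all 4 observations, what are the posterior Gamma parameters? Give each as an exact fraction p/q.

obs 1: x=6 → posterior Gamma(12, 5/2)
obs 2: x=3 → posterior Gamma(15, 7/2)
obs 3: x=6 → posterior Gamma(21, 9/2)
obs 4: x=4 → posterior Gamma(25, 11/2)

alpha=25, beta=11/2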